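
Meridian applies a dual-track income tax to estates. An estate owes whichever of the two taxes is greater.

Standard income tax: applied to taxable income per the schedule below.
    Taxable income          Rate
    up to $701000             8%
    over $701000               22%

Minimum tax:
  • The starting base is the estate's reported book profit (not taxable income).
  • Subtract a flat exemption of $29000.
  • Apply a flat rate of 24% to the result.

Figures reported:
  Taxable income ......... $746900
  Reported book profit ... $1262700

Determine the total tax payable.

Minimum tax:
  Base (reported book profit): $1262700
  Less exemption $29000 → base $1233700
  $1233700 × 24% = $296088

Standard income tax:
  $701000 × 8% = $56080
  $45900 × 22% = $10098
  → $66178

$296088 > $66178, so the minimum tax is the binding amount.

$296088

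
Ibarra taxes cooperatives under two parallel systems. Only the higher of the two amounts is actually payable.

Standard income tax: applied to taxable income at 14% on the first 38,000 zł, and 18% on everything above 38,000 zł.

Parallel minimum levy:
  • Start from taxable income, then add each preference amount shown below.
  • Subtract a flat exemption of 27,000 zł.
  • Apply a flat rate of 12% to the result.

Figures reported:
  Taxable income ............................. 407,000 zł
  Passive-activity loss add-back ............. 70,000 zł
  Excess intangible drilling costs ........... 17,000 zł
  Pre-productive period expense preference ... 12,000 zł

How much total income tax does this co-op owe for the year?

71,740 zł

Parallel minimum levy:
  Adjusted income: 407,000 zł + 70,000 zł + 17,000 zł + 12,000 zł = 506,000 zł
  Less exemption 27,000 zł → base 479,000 zł
  479,000 zł × 12% = 57,480 zł

Standard income tax:
  38,000 zł × 14% = 5,320 zł
  369,000 zł × 18% = 66,420 zł
  → 71,740 zł

71,740 zł > 57,480 zł, so the standard income tax governs.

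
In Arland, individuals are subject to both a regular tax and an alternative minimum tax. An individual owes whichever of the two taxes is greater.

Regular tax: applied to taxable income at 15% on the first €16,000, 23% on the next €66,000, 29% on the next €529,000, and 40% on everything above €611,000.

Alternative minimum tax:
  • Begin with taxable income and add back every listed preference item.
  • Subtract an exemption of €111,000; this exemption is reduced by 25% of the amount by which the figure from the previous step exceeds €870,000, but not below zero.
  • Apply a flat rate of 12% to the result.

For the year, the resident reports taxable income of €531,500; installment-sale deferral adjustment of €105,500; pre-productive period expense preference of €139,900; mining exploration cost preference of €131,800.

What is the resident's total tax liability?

Alternative minimum tax:
  Adjusted income: €531,500 + €105,500 + €139,900 + €131,800 = €908,700
  Exemption: €111,000 − 25% × (€908,700 − €870,000) = €111,000 − €9,675 = €101,325
  Base: €908,700 − €101,325 = €807,375
  €807,375 × 12% = €96,885

Regular tax:
  €16,000 × 15% = €2,400
  €66,000 × 23% = €15,180
  €449,500 × 29% = €130,355
  → €147,935

€147,935 > €96,885, so the regular tax governs.

€147,935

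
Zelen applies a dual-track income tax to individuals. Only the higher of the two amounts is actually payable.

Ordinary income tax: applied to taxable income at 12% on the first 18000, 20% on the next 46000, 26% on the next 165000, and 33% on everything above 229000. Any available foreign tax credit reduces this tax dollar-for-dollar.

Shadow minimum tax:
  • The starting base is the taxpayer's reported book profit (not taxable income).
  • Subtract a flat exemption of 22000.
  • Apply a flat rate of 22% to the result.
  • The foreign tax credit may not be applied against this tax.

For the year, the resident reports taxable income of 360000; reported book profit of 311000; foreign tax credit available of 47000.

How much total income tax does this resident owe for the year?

Ordinary income tax:
  18000 × 12% = 2160
  46000 × 20% = 9200
  165000 × 26% = 42900
  131000 × 33% = 43230
  → 97490
  Less foreign tax credit 47000 → 50490

Shadow minimum tax:
  Base (reported book profit): 311000
  Less exemption 22000 → base 289000
  289000 × 22% = 63580

63580 > 50490, so the shadow minimum tax is the binding amount.

63580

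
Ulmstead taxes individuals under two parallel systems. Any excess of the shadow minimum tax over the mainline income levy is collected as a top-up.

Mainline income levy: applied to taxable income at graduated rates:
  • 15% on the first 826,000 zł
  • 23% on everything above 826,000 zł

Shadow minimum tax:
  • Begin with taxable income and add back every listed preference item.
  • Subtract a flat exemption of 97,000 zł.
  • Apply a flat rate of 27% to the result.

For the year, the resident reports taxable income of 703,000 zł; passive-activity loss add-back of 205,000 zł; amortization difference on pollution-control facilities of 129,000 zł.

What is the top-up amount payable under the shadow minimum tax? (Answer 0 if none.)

Shadow minimum tax:
  Adjusted income: 703,000 zł + 205,000 zł + 129,000 zł = 1,037,000 zł
  Less exemption 97,000 zł → base 940,000 zł
  940,000 zł × 27% = 253,800 zł

Mainline income levy:
  703,000 zł × 15% = 105,450 zł

Excess of shadow minimum tax over mainline income levy: 253,800 zł − 105,450 zł = 148,350 zł.

148,350 zł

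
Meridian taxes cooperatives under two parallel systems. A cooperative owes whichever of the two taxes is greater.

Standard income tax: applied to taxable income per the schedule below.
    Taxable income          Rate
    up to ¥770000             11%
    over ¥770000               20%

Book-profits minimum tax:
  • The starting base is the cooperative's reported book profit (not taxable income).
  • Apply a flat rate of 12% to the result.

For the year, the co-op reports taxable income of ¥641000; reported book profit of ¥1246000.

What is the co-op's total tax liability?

Standard income tax:
  ¥641000 × 11% = ¥70510

Book-profits minimum tax:
  Base (reported book profit): ¥1246000
  ¥1246000 × 12% = ¥149520

¥149520 > ¥70510, so the book-profits minimum tax is the binding amount.

¥149520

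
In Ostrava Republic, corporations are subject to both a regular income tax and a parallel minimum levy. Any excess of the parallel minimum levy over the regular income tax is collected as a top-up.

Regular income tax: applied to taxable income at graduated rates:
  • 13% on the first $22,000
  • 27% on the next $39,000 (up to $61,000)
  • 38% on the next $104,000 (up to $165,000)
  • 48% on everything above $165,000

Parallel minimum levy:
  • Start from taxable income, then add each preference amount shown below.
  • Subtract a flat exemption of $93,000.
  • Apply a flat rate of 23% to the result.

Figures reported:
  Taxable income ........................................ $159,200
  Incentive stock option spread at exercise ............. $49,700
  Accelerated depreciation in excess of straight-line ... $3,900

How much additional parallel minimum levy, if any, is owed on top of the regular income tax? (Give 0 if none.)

$0

Parallel minimum levy:
  Adjusted income: $159,200 + $49,700 + $3,900 = $212,800
  Less exemption $93,000 → base $119,800
  $119,800 × 23% = $27,554

Regular income tax:
  $22,000 × 13% = $2,860
  $39,000 × 27% = $10,530
  $98,200 × 38% = $37,316
  → $50,706

$27,554 ≤ $50,706, so no add-on is due.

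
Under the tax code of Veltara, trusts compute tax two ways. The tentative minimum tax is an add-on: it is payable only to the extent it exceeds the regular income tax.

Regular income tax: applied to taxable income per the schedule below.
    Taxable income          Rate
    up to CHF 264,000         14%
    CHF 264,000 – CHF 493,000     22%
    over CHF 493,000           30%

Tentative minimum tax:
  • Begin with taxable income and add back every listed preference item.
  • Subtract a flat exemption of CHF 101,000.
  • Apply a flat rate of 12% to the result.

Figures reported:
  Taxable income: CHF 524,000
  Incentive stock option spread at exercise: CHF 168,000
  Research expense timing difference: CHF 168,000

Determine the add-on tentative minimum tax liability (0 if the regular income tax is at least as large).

CHF 0

Tentative minimum tax:
  Adjusted income: CHF 524,000 + CHF 168,000 + CHF 168,000 = CHF 860,000
  Less exemption CHF 101,000 → base CHF 759,000
  CHF 759,000 × 12% = CHF 91,080

Regular income tax:
  CHF 264,000 × 14% = CHF 36,960
  CHF 229,000 × 22% = CHF 50,380
  CHF 31,000 × 30% = CHF 9,300
  → CHF 96,640

CHF 91,080 ≤ CHF 96,640, so no add-on is due.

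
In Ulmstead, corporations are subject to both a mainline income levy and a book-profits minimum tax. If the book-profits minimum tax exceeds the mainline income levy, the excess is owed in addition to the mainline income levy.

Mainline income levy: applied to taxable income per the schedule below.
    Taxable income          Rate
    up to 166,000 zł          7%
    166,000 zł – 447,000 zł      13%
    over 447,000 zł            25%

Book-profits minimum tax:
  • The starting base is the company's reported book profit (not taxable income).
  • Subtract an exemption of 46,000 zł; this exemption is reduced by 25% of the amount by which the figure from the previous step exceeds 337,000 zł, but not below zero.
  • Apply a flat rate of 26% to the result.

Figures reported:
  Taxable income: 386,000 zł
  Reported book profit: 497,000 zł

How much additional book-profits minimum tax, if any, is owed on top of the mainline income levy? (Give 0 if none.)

87,440 zł

Book-profits minimum tax:
  Base (reported book profit): 497,000 zł
  Exemption: 46,000 zł − 25% × (497,000 zł − 337,000 zł) = 46,000 zł − 40,000 zł = 6,000 zł
  Base: 497,000 zł − 6,000 zł = 491,000 zł
  491,000 zł × 26% = 127,660 zł

Mainline income levy:
  166,000 zł × 7% = 11,620 zł
  220,000 zł × 13% = 28,600 zł
  → 40,220 zł

Excess of book-profits minimum tax over mainline income levy: 127,660 zł − 40,220 zł = 87,440 zł.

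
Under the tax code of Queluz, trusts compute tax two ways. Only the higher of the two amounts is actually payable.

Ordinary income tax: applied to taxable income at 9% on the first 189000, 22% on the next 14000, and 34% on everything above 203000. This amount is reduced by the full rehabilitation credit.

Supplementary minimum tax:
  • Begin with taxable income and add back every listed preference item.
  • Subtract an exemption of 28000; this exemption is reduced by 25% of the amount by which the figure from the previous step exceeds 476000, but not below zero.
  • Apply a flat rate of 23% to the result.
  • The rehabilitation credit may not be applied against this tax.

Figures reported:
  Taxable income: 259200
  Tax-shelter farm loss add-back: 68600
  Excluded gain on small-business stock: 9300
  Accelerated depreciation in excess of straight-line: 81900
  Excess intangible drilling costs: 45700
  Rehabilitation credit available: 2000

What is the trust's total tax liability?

100441

Ordinary income tax:
  189000 × 9% = 17010
  14000 × 22% = 3080
  56200 × 34% = 19108
  → 39198
  Less rehabilitation credit 2000 → 37198

Supplementary minimum tax:
  Adjusted income: 259200 + 68600 + 9300 + 81900 + 45700 = 464700
  Exemption: 464700 ≤ 476000, so full 28000 applies
  Base: 464700 − 28000 = 436700
  436700 × 23% = 100441

100441 > 37198, so the supplementary minimum tax is the binding amount.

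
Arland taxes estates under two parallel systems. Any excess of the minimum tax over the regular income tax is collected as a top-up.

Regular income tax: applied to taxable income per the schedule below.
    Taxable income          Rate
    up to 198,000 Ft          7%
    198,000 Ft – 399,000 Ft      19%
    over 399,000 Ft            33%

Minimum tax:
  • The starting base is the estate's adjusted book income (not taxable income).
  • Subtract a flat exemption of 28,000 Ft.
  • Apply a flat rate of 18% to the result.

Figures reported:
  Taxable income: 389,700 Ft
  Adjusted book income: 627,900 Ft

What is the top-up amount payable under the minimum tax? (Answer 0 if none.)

Regular income tax:
  198,000 Ft × 7% = 13,860 Ft
  191,700 Ft × 19% = 36,423 Ft
  → 50,283 Ft

Minimum tax:
  Base (adjusted book income): 627,900 Ft
  Less exemption 28,000 Ft → base 599,900 Ft
  599,900 Ft × 18% = 107,982 Ft

Excess of minimum tax over regular income tax: 107,982 Ft − 50,283 Ft = 57,699 Ft.

57,699 Ft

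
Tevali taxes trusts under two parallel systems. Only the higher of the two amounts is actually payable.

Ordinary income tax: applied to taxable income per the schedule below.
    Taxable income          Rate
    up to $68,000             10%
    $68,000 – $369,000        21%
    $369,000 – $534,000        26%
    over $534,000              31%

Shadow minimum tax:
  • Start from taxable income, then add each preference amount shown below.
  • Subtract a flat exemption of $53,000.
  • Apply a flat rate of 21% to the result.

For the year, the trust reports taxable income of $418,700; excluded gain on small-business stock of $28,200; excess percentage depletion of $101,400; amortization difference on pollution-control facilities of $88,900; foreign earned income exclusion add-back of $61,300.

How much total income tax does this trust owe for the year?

$135,555

Ordinary income tax:
  $68,000 × 10% = $6,800
  $301,000 × 21% = $63,210
  $49,700 × 26% = $12,922
  → $82,932

Shadow minimum tax:
  Adjusted income: $418,700 + $28,200 + $101,400 + $88,900 + $61,300 = $698,500
  Less exemption $53,000 → base $645,500
  $645,500 × 21% = $135,555

$135,555 > $82,932, so the shadow minimum tax is the binding amount.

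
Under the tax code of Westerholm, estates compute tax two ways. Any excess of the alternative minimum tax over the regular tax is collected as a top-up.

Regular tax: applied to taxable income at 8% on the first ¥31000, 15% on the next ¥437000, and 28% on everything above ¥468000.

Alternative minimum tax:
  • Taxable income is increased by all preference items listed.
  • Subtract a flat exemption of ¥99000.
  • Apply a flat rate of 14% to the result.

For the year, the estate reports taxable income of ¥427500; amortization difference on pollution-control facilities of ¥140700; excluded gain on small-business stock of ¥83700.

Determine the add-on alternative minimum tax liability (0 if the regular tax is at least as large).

Alternative minimum tax:
  Adjusted income: ¥427500 + ¥140700 + ¥83700 = ¥651900
  Less exemption ¥99000 → base ¥552900
  ¥552900 × 14% = ¥77406

Regular tax:
  ¥31000 × 8% = ¥2480
  ¥396500 × 15% = ¥59475
  → ¥61955

Excess of alternative minimum tax over regular tax: ¥77406 − ¥61955 = ¥15451.

¥15451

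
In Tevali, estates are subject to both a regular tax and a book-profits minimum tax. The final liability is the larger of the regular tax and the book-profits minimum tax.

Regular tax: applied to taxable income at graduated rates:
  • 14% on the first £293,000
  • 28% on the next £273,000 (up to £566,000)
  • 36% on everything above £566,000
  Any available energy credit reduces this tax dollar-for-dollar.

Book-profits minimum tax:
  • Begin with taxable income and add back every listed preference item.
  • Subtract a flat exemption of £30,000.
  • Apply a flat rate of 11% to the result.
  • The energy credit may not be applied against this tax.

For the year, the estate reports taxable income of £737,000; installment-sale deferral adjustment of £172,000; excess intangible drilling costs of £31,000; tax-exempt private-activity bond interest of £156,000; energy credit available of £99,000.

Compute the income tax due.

£117,260

Book-profits minimum tax:
  Adjusted income: £737,000 + £172,000 + £31,000 + £156,000 = £1,096,000
  Less exemption £30,000 → base £1,066,000
  £1,066,000 × 11% = £117,260

Regular tax:
  £293,000 × 14% = £41,020
  £273,000 × 28% = £76,440
  £171,000 × 36% = £61,560
  → £179,020
  Less energy credit £99,000 → £80,020

£117,260 > £80,020, so the book-profits minimum tax is the binding amount.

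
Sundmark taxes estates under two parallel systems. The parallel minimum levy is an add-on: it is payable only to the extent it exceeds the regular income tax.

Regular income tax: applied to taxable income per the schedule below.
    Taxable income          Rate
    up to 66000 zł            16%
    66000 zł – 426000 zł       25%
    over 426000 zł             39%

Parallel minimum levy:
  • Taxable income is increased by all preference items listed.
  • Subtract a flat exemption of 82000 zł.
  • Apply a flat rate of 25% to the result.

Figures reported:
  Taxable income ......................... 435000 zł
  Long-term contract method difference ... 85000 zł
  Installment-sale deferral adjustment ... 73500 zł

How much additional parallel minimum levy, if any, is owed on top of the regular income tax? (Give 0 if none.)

23805 zł

Regular income tax:
  66000 zł × 16% = 10560 zł
  360000 zł × 25% = 90000 zł
  9000 zł × 39% = 3510 zł
  → 104070 zł

Parallel minimum levy:
  Adjusted income: 435000 zł + 85000 zł + 73500 zł = 593500 zł
  Less exemption 82000 zł → base 511500 zł
  511500 zł × 25% = 127875 zł

Excess of parallel minimum levy over regular income tax: 127875 zł − 104070 zł = 23805 zł.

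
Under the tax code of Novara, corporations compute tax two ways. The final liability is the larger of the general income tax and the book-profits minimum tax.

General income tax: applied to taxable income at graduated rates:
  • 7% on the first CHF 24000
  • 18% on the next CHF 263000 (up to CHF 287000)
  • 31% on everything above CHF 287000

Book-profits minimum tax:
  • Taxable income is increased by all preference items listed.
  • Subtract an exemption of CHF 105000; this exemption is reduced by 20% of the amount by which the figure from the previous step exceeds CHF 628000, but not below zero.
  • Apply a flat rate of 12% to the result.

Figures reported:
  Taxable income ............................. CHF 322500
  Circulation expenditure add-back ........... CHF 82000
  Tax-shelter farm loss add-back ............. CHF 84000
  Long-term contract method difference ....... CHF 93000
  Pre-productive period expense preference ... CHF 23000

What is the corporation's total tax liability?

CHF 60025

General income tax:
  CHF 24000 × 7% = CHF 1680
  CHF 263000 × 18% = CHF 47340
  CHF 35500 × 31% = CHF 11005
  → CHF 60025

Book-profits minimum tax:
  Adjusted income: CHF 322500 + CHF 82000 + CHF 84000 + CHF 93000 + CHF 23000 = CHF 604500
  Exemption: CHF 604500 ≤ CHF 628000, so full CHF 105000 applies
  Base: CHF 604500 − CHF 105000 = CHF 499500
  CHF 499500 × 12% = CHF 59940

CHF 60025 > CHF 59940, so the general income tax governs.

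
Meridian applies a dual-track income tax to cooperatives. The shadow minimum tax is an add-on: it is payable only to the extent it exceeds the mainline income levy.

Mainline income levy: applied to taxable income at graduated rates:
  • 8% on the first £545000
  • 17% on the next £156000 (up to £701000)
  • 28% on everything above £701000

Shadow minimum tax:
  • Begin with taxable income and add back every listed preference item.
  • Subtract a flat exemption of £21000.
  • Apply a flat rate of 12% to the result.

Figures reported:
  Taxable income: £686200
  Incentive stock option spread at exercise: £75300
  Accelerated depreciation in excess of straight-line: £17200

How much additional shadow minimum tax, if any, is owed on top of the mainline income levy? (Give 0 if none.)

£23320

Shadow minimum tax:
  Adjusted income: £686200 + £75300 + £17200 = £778700
  Less exemption £21000 → base £757700
  £757700 × 12% = £90924

Mainline income levy:
  £545000 × 8% = £43600
  £141200 × 17% = £24004
  → £67604

Excess of shadow minimum tax over mainline income levy: £90924 − £67604 = £23320.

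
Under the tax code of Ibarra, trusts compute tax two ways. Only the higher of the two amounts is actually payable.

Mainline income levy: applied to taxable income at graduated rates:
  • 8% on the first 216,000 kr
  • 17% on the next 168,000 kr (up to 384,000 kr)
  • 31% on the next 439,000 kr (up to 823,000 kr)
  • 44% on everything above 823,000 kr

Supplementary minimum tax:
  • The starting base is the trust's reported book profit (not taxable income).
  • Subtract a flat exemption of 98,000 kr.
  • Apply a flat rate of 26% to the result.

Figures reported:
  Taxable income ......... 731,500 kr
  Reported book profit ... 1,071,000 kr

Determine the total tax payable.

252,980 kr

Supplementary minimum tax:
  Base (reported book profit): 1,071,000 kr
  Less exemption 98,000 kr → base 973,000 kr
  973,000 kr × 26% = 252,980 kr

Mainline income levy:
  216,000 kr × 8% = 17,280 kr
  168,000 kr × 17% = 28,560 kr
  347,500 kr × 31% = 107,725 kr
  → 153,565 kr

252,980 kr > 153,565 kr, so the supplementary minimum tax is the binding amount.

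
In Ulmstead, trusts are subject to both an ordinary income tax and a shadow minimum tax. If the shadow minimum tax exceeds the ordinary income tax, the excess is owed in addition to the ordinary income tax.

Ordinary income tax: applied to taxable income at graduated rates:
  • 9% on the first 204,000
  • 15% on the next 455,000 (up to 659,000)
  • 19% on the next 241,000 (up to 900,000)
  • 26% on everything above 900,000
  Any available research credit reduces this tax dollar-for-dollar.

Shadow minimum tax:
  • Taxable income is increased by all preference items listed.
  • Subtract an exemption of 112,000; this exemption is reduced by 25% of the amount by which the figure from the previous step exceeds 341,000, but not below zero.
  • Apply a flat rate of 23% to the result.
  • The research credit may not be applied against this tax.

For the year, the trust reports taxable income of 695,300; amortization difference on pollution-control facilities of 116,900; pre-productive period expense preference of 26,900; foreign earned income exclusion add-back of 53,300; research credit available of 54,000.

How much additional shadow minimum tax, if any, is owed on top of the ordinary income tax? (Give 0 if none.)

Ordinary income tax:
  204,000 × 9% = 18,360
  455,000 × 15% = 68,250
  36,300 × 19% = 6,897
  → 93,507
  Less research credit 54,000 → 39,507

Shadow minimum tax:
  Adjusted income: 695,300 + 116,900 + 26,900 + 53,300 = 892,400
  Exemption: 25% × (892,400 − 341,000) = 137,850 ≥ 112,000, so the exemption is fully phased out
  Base: 892,400 − 0 = 892,400
  892,400 × 23% = 205,252

Excess of shadow minimum tax over ordinary income tax: 205,252 − 39,507 = 165,745.

165,745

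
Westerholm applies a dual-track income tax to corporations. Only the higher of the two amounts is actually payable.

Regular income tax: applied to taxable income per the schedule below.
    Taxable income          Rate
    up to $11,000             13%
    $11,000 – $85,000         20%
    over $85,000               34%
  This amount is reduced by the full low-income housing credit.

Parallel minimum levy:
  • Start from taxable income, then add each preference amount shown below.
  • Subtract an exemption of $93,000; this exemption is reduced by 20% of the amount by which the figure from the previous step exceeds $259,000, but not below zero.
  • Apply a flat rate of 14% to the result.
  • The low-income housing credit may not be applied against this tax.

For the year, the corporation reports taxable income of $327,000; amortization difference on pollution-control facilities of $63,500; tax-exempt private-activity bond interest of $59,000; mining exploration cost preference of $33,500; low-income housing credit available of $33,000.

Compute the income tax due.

Regular income tax:
  $11,000 × 13% = $1,430
  $74,000 × 20% = $14,800
  $242,000 × 34% = $82,280
  → $98,510
  Less low-income housing credit $33,000 → $65,510

Parallel minimum levy:
  Adjusted income: $327,000 + $63,500 + $59,000 + $33,500 = $483,000
  Exemption: $93,000 − 20% × ($483,000 − $259,000) = $93,000 − $44,800 = $48,200
  Base: $483,000 − $48,200 = $434,800
  $434,800 × 14% = $60,872

$65,510 > $60,872, so the regular income tax governs.

$65,510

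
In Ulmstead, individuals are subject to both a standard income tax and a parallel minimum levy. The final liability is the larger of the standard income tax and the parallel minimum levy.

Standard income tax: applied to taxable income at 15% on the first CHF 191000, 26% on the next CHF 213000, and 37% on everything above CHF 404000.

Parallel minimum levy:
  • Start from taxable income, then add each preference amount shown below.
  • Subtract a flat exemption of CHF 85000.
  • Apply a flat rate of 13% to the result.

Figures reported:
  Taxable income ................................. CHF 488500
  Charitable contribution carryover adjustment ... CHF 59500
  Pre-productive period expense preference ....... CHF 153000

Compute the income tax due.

Parallel minimum levy:
  Adjusted income: CHF 488500 + CHF 59500 + CHF 153000 = CHF 701000
  Less exemption CHF 85000 → base CHF 616000
  CHF 616000 × 13% = CHF 80080

Standard income tax:
  CHF 191000 × 15% = CHF 28650
  CHF 213000 × 26% = CHF 55380
  CHF 84500 × 37% = CHF 31265
  → CHF 115295

CHF 115295 > CHF 80080, so the standard income tax governs.

CHF 115295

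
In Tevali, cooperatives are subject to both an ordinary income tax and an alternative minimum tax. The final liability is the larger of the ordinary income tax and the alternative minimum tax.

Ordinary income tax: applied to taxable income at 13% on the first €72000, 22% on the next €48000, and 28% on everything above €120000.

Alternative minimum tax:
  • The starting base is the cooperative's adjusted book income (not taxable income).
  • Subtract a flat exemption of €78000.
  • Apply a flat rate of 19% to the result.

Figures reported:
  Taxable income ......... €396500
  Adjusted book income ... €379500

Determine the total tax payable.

€97340

Ordinary income tax:
  €72000 × 13% = €9360
  €48000 × 22% = €10560
  €276500 × 28% = €77420
  → €97340

Alternative minimum tax:
  Base (adjusted book income): €379500
  Less exemption €78000 → base €301500
  €301500 × 19% = €57285

€97340 > €57285, so the ordinary income tax governs.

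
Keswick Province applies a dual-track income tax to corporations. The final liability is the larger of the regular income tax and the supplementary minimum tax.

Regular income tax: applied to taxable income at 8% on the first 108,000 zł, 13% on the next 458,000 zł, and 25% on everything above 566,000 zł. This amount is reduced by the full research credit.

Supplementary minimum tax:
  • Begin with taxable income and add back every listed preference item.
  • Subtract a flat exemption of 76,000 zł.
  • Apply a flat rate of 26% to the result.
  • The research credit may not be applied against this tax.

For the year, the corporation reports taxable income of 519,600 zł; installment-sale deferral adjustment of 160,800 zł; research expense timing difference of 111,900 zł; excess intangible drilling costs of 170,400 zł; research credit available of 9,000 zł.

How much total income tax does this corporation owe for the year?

230,542 zł

Regular income tax:
  108,000 zł × 8% = 8,640 zł
  411,600 zł × 13% = 53,508 zł
  → 62,148 zł
  Less research credit 9,000 zł → 53,148 zł

Supplementary minimum tax:
  Adjusted income: 519,600 zł + 160,800 zł + 111,900 zł + 170,400 zł = 962,700 zł
  Less exemption 76,000 zł → base 886,700 zł
  886,700 zł × 26% = 230,542 zł

230,542 zł > 53,148 zł, so the supplementary minimum tax is the binding amount.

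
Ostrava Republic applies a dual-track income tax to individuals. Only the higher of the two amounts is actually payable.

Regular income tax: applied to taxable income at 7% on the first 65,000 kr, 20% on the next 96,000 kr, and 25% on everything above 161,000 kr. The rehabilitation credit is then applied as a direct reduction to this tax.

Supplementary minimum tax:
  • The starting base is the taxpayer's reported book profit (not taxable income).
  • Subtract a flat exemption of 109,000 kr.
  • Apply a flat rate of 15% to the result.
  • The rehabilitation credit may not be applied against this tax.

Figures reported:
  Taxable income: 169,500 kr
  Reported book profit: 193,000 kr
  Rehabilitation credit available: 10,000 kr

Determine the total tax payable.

Supplementary minimum tax:
  Base (reported book profit): 193,000 kr
  Less exemption 109,000 kr → base 84,000 kr
  84,000 kr × 15% = 12,600 kr

Regular income tax:
  65,000 kr × 7% = 4,550 kr
  96,000 kr × 20% = 19,200 kr
  8,500 kr × 25% = 2,125 kr
  → 25,875 kr
  Less rehabilitation credit 10,000 kr → 15,875 kr

15,875 kr > 12,600 kr, so the regular income tax governs.

15,875 kr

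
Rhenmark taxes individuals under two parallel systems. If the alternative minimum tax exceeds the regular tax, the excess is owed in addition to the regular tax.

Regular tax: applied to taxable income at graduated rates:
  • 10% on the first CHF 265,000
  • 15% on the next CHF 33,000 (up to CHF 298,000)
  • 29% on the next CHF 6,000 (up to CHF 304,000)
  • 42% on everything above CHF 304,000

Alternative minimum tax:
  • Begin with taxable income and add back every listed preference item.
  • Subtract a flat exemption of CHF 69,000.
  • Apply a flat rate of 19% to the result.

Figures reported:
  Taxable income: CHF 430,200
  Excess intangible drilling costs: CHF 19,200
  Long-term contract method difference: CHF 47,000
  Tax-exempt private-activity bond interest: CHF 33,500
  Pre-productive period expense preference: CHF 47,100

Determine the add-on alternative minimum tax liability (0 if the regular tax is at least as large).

Alternative minimum tax:
  Adjusted income: CHF 430,200 + CHF 19,200 + CHF 47,000 + CHF 33,500 + CHF 47,100 = CHF 577,000
  Less exemption CHF 69,000 → base CHF 508,000
  CHF 508,000 × 19% = CHF 96,520

Regular tax:
  CHF 265,000 × 10% = CHF 26,500
  CHF 33,000 × 15% = CHF 4,950
  CHF 6,000 × 29% = CHF 1,740
  CHF 126,200 × 42% = CHF 53,004
  → CHF 86,194

Excess of alternative minimum tax over regular tax: CHF 96,520 − CHF 86,194 = CHF 10,326.

CHF 10,326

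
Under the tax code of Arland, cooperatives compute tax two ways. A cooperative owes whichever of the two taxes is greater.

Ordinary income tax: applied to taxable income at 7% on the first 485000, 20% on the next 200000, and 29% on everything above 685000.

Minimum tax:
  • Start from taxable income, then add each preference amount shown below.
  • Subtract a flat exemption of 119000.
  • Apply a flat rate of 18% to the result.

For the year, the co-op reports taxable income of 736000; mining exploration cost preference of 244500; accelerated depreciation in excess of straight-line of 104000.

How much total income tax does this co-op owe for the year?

Minimum tax:
  Adjusted income: 736000 + 244500 + 104000 = 1084500
  Less exemption 119000 → base 965500
  965500 × 18% = 173790

Ordinary income tax:
  485000 × 7% = 33950
  200000 × 20% = 40000
  51000 × 29% = 14790
  → 88740

173790 > 88740, so the minimum tax is the binding amount.

173790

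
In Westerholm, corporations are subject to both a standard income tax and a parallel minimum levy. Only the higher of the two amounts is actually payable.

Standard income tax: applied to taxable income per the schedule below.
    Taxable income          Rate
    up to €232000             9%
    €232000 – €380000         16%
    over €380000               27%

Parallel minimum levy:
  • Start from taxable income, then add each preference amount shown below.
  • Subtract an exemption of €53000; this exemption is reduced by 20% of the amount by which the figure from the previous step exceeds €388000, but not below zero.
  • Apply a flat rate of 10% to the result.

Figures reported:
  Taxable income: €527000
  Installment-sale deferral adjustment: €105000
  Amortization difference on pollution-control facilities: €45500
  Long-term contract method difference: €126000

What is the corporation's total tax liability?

Parallel minimum levy:
  Adjusted income: €527000 + €105000 + €45500 + €126000 = €803500
  Exemption: 20% × (€803500 − €388000) = €83100 ≥ €53000, so the exemption is fully phased out
  Base: €803500 − €0 = €803500
  €803500 × 10% = €80350

Standard income tax:
  €232000 × 9% = €20880
  €148000 × 16% = €23680
  €147000 × 27% = €39690
  → €84250

€84250 > €80350, so the standard income tax governs.

€84250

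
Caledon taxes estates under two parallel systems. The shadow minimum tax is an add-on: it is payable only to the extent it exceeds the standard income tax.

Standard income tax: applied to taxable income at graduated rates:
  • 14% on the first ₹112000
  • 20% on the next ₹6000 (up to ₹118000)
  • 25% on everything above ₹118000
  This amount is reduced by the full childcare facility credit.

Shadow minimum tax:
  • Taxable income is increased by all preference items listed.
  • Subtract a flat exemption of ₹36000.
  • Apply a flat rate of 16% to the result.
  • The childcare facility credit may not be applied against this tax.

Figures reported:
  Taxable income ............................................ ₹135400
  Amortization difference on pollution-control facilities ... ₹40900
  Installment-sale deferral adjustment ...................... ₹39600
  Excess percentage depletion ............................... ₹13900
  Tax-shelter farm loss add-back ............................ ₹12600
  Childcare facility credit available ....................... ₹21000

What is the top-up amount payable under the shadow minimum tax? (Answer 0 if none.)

₹32794

Shadow minimum tax:
  Adjusted income: ₹135400 + ₹40900 + ₹39600 + ₹13900 + ₹12600 = ₹242400
  Less exemption ₹36000 → base ₹206400
  ₹206400 × 16% = ₹33024

Standard income tax:
  ₹112000 × 14% = ₹15680
  ₹6000 × 20% = ₹1200
  ₹17400 × 25% = ₹4350
  → ₹21230
  Less childcare facility credit ₹21000 → ₹230

Excess of shadow minimum tax over standard income tax: ₹33024 − ₹230 = ₹32794.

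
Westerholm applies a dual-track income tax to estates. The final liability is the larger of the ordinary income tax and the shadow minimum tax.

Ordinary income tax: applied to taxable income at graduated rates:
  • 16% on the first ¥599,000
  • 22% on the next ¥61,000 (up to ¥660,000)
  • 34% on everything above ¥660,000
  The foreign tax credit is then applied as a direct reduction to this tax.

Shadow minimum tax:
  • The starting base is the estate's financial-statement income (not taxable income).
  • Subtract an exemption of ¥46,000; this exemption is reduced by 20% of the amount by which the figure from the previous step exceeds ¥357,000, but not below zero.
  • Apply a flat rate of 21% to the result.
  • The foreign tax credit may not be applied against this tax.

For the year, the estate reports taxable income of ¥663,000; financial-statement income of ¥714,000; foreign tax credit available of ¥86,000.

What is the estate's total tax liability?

Shadow minimum tax:
  Base (financial-statement income): ¥714,000
  Exemption: 20% × (¥714,000 − ¥357,000) = ¥71,400 ≥ ¥46,000, so the exemption is fully phased out
  Base: ¥714,000 − ¥0 = ¥714,000
  ¥714,000 × 21% = ¥149,940

Ordinary income tax:
  ¥599,000 × 16% = ¥95,840
  ¥61,000 × 22% = ¥13,420
  ¥3,000 × 34% = ¥1,020
  → ¥110,280
  Less foreign tax credit ¥86,000 → ¥24,280

¥149,940 > ¥24,280, so the shadow minimum tax is the binding amount.

¥149,940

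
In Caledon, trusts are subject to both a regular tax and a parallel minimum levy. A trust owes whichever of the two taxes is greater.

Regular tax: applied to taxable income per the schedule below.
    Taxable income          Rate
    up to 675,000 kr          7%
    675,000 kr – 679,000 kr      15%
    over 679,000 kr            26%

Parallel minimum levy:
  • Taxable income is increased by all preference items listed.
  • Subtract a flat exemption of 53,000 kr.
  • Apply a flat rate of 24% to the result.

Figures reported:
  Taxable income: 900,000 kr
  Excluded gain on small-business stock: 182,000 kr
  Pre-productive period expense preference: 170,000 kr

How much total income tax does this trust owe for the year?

287,760 kr

Regular tax:
  675,000 kr × 7% = 47,250 kr
  4,000 kr × 15% = 600 kr
  221,000 kr × 26% = 57,460 kr
  → 105,310 kr

Parallel minimum levy:
  Adjusted income: 900,000 kr + 182,000 kr + 170,000 kr = 1,252,000 kr
  Less exemption 53,000 kr → base 1,199,000 kr
  1,199,000 kr × 24% = 287,760 kr

287,760 kr > 105,310 kr, so the parallel minimum levy is the binding amount.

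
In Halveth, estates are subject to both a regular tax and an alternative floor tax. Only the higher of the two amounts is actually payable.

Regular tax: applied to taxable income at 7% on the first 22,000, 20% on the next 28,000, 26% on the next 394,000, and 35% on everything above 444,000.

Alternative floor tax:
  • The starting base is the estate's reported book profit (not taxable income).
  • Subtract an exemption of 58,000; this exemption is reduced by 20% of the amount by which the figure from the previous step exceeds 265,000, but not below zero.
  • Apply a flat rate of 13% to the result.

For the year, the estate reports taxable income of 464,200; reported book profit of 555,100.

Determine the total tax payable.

Alternative floor tax:
  Base (reported book profit): 555,100
  Exemption: 20% × (555,100 − 265,000) = 58,020 ≥ 58,000, so the exemption is fully phased out
  Base: 555,100 − 0 = 555,100
  555,100 × 13% = 72,163

Regular tax:
  22,000 × 7% = 1,540
  28,000 × 20% = 5,600
  394,000 × 26% = 102,440
  20,200 × 35% = 7,070
  → 116,650

116,650 > 72,163, so the regular tax governs.

116,650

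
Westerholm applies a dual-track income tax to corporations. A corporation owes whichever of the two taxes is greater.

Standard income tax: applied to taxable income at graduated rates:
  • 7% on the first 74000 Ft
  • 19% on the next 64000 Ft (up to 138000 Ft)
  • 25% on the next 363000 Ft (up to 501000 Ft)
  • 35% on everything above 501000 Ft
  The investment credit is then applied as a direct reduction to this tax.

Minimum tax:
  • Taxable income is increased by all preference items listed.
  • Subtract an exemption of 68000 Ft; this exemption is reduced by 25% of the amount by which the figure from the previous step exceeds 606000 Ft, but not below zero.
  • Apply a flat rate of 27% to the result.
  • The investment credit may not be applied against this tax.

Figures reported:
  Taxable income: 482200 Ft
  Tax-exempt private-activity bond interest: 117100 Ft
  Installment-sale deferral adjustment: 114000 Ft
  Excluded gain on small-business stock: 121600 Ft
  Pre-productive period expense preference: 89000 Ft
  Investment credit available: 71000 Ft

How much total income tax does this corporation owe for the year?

249453 Ft

Minimum tax:
  Adjusted income: 482200 Ft + 117100 Ft + 114000 Ft + 121600 Ft + 89000 Ft = 923900 Ft
  Exemption: 25% × (923900 Ft − 606000 Ft) = 79475 Ft ≥ 68000 Ft, so the exemption is fully phased out
  Base: 923900 Ft − 0 Ft = 923900 Ft
  923900 Ft × 27% = 249453 Ft

Standard income tax:
  74000 Ft × 7% = 5180 Ft
  64000 Ft × 19% = 12160 Ft
  344200 Ft × 25% = 86050 Ft
  → 103390 Ft
  Less investment credit 71000 Ft → 32390 Ft

249453 Ft > 32390 Ft, so the minimum tax is the binding amount.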